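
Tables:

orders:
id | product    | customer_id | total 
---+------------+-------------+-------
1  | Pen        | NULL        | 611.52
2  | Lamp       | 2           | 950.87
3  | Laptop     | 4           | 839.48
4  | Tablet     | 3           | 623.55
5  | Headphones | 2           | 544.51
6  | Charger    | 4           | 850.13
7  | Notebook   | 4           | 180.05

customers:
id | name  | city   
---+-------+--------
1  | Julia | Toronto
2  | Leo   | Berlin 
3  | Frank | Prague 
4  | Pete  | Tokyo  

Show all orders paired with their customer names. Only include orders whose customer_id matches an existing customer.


INNER JOIN keeps only orders rows whose customer_id matches an id in customers. Walk through each order:
  - order 1 (Pen): customer_id=NULL, no match -> dropped
  - order 2 (Lamp): customer_id=2 -> matches Leo
  - order 3 (Laptop): customer_id=4 -> matches Pete
  - order 4 (Tablet): customer_id=3 -> matches Frank
  - order 5 (Headphones): customer_id=2 -> matches Leo
  - order 6 (Charger): customer_id=4 -> matches Pete
  - order 7 (Notebook): customer_id=4 -> matches Pete
So 1 of 7 rows is dropped.

SQL:
SELECT a.product, b.name AS customer
FROM orders a
INNER JOIN customers b ON a.customer_id = b.id

Result:
product    | customer
-----------+---------
Lamp       | Leo     
Laptop     | Pete    
Tablet     | Frank   
Headphones | Leo     
Charger    | Pete    
Notebook   | Pete    


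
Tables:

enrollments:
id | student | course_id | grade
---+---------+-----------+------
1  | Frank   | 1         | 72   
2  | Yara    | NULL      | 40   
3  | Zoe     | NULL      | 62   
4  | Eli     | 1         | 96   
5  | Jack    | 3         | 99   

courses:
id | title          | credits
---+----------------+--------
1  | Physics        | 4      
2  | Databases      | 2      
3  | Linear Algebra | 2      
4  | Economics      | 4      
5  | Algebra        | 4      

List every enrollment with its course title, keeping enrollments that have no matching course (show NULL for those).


LEFT JOIN keeps every row from enrollments (the left table); where course_id has no match in courses, the course columns become NULL. Walk through each enrollment:
  - enrollment 1 (Frank): course_id=1 -> matches Physics
  - enrollment 2 (Yara): course_id=NULL, no match -> kept with NULL
  - enrollment 3 (Zoe): course_id=NULL, no match -> kept with NULL
  - enrollment 4 (Eli): course_id=1 -> matches Physics
  - enrollment 5 (Jack): course_id=3 -> matches Linear Algebra
All 5 rows appear; 2 have NULL course.

SQL:
SELECT a.student, b.title AS course
FROM enrollments a
LEFT JOIN courses b ON a.course_id = b.id

Result:
student | course        
--------+---------------
Frank   | Physics       
Yara    | NULL          
Zoe     | NULL          
Eli     | Physics       
Jack    | Linear Algebra


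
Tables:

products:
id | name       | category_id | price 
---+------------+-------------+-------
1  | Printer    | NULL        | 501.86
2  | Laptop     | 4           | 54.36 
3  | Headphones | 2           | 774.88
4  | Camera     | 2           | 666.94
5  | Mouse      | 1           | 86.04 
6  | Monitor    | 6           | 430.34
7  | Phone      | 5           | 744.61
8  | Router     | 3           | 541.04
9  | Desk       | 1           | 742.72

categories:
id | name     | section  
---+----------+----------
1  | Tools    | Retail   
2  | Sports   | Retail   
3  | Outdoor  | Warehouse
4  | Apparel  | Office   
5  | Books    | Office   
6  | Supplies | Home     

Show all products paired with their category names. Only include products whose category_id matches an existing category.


INNER JOIN keeps only products rows whose category_id matches an id in categories. Walk through each product:
  - product 1 (Printer): category_id=NULL, no match -> dropped
  - product 2 (Laptop): category_id=4 -> matches Apparel
  - product 3 (Headphones): category_id=2 -> matches Sports
  - product 4 (Camera): category_id=2 -> matches Sports
  - product 5 (Mouse): category_id=1 -> matches Tools
  - product 6 (Monitor): category_id=6 -> matches Supplies
  - product 7 (Phone): category_id=5 -> matches Books
  - product 8 (Router): category_id=3 -> matches Outdoor
  - product 9 (Desk): category_id=1 -> matches Tools
So 1 of 9 rows is dropped.

SQL:
SELECT a.name, b.name AS category
FROM products a
INNER JOIN categories b ON a.category_id = b.id

Result:
name       | category
-----------+---------
Laptop     | Apparel 
Headphones | Sports  
Camera     | Sports  
Mouse      | Tools   
Monitor    | Supplies
Phone      | Books   
Router     | Outdoor 
Desk       | Tools   


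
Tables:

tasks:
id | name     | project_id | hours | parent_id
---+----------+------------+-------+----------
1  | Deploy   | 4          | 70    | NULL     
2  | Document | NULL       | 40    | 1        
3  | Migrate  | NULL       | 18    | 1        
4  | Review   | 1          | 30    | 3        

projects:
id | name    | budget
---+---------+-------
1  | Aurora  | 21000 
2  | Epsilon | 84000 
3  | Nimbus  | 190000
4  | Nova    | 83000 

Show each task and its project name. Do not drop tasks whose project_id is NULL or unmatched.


LEFT JOIN keeps every row from tasks (the left table); where project_id has no match in projects, the project columns become NULL. Walk through each task:
  - task 1 (Deploy): project_id=4 -> matches Nova
  - task 2 (Document): project_id=NULL, no match -> kept with NULL
  - task 3 (Migrate): project_id=NULL, no match -> kept with NULL
  - task 4 (Review): project_id=1 -> matches Aurora
All 4 rows appear; 2 have NULL project.

SQL:
SELECT a.name, b.name AS project
FROM tasks a
LEFT JOIN projects b ON a.project_id = b.id

Result:
name     | project
---------+--------
Deploy   | Nova   
Document | NULL   
Migrate  | NULL   
Review   | Aurora 


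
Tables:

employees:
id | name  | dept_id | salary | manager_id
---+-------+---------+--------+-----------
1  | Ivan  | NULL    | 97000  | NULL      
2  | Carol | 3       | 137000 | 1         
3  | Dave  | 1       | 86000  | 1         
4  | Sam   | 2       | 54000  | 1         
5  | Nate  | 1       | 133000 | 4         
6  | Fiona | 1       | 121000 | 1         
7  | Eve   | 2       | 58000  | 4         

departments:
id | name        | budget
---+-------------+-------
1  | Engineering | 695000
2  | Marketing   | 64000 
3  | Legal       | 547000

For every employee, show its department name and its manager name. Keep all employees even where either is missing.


Two LEFT JOINs from the same base table employees: one to departments via dept_id, one to employees itself via manager_id. Both are LEFT so every employee is preserved.
Match against departments:
  - employee 1 (Ivan): dept_id=NULL, no match -> kept with NULL
  - employee 2 (Carol): dept_id=3 -> matches Legal
  - employee 3 (Dave): dept_id=1 -> matches Engineering
  - employee 4 (Sam): dept_id=2 -> matches Marketing
  - employee 5 (Nate): dept_id=1 -> matches Engineering
  - employee 6 (Fiona): dept_id=1 -> matches Engineering
  - employee 7 (Eve): dept_id=2 -> matches Marketing
Match against employees (self):
  - employee 1 (Ivan): manager_id=NULL -> NULL
  - employee 2 (Carol): manager_id=1 -> Ivan
  - employee 3 (Dave): manager_id=1 -> Ivan
  - employee 4 (Sam): manager_id=1 -> Ivan
  - employee 5 (Nate): manager_id=4 -> Sam
  - employee 6 (Fiona): manager_id=1 -> Ivan
  - employee 7 (Eve): manager_id=4 -> Sam

SQL:
SELECT a.name, b.name AS department, c.name AS manager
FROM employees a
LEFT JOIN departments b ON a.dept_id = b.id
LEFT JOIN employees c ON a.manager_id = c.id

Result:
name  | department  | manager
------+-------------+--------
Ivan  | NULL        | NULL   
Carol | Legal       | Ivan   
Dave  | Engineering | Ivan   
Sam   | Marketing   | Ivan   
Nate  | Engineering | Sam    
Fiona | Engineering | Ivan   
Eve   | Marketing   | Sam    


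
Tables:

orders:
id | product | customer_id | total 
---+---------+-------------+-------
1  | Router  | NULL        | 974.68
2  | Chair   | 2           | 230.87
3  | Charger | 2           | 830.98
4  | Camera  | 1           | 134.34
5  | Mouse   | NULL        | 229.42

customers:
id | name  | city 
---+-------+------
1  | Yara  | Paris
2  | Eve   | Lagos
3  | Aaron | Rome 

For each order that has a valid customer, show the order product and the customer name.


INNER JOIN keeps only orders rows whose customer_id matches an id in customers. Walk through each order:
  - order 1 (Router): customer_id=NULL, no match -> dropped
  - order 2 (Chair): customer_id=2 -> matches Eve
  - order 3 (Charger): customer_id=2 -> matches Eve
  - order 4 (Camera): customer_id=1 -> matches Yara
  - order 5 (Mouse): customer_id=NULL, no match -> dropped
So 2 of 5 rows are dropped.

SQL:
SELECT a.product, b.name AS customer
FROM orders a
INNER JOIN customers b ON a.customer_id = b.id

Result:
product | customer
--------+---------
Chair   | Eve     
Charger | Eve     
Camera  | Yara    


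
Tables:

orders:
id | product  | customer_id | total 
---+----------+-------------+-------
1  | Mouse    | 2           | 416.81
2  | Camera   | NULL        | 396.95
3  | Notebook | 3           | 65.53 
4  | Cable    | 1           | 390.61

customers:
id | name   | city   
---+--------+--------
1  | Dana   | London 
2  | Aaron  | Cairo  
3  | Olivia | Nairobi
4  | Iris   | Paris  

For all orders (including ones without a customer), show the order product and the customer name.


LEFT JOIN keeps every row from orders (the left table); where customer_id has no match in customers, the customer columns become NULL. Walk through each order:
  - order 1 (Mouse): customer_id=2 -> matches Aaron
  - order 2 (Camera): customer_id=NULL, no match -> kept with NULL
  - order 3 (Notebook): customer_id=3 -> matches Olivia
  - order 4 (Cable): customer_id=1 -> matches Dana
All 4 rows appear; 1 has NULL customer.

SQL:
SELECT a.product, b.name AS customer
FROM orders a
LEFT JOIN customers b ON a.customer_id = b.id

Result:
product  | customer
---------+---------
Mouse    | Aaron   
Camera   | NULL    
Notebook | Olivia  
Cable    | Dana    


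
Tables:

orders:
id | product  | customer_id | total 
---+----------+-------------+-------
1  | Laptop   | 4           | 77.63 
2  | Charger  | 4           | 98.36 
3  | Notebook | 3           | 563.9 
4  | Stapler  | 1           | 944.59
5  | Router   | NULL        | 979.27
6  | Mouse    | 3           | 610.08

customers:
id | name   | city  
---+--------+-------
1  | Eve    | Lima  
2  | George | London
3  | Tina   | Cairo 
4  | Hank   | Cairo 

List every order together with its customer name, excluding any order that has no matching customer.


INNER JOIN keeps only orders rows whose customer_id matches an id in customers. Walk through each order:
  - order 1 (Laptop): customer_id=4 -> matches Hank
  - order 2 (Charger): customer_id=4 -> matches Hank
  - order 3 (Notebook): customer_id=3 -> matches Tina
  - order 4 (Stapler): customer_id=1 -> matches Eve
  - order 5 (Router): customer_id=NULL, no match -> dropped
  - order 6 (Mouse): customer_id=3 -> matches Tina
So 1 of 6 rows is dropped.

SQL:
SELECT a.product, b.name AS customer
FROM orders a
INNER JOIN customers b ON a.customer_id = b.id

Result:
product  | customer
---------+---------
Laptop   | Hank    
Charger  | Hank    
Notebook | Tina    
Stapler  | Eve     
Mouse    | Tina    


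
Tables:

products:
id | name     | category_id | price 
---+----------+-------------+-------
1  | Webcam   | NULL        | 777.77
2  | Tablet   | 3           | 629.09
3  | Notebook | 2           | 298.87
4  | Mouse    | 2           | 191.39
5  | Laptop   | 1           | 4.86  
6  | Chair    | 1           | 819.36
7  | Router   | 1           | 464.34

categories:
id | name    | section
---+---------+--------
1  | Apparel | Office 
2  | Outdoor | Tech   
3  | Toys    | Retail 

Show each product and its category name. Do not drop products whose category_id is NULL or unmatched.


LEFT JOIN keeps every row from products (the left table); where category_id has no match in categories, the category columns become NULL. Walk through each product:
  - product 1 (Webcam): category_id=NULL, no match -> kept with NULL
  - product 2 (Tablet): category_id=3 -> matches Toys
  - product 3 (Notebook): category_id=2 -> matches Outdoor
  - product 4 (Mouse): category_id=2 -> matches Outdoor
  - product 5 (Laptop): category_id=1 -> matches Apparel
  - product 6 (Chair): category_id=1 -> matches Apparel
  - product 7 (Router): category_id=1 -> matches Apparel
All 7 rows appear; 1 has NULL category.

SQL:
SELECT a.name, b.name AS category
FROM products a
LEFT JOIN categories b ON a.category_id = b.id

Result:
name     | category
---------+---------
Webcam   | NULL    
Tablet   | Toys    
Notebook | Outdoor 
Mouse    | Outdoor 
Laptop   | Apparel 
Chair    | Apparel 
Router   | Apparel 


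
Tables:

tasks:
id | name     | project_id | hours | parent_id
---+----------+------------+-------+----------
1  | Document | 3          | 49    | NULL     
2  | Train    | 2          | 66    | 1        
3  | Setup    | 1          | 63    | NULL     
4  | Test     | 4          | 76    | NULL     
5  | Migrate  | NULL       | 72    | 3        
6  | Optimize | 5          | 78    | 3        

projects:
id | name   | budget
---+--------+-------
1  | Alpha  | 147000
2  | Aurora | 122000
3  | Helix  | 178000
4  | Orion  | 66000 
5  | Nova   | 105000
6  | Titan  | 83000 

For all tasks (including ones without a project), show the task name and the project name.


LEFT JOIN keeps every row from tasks (the left table); where project_id has no match in projects, the project columns become NULL. Walk through each task:
  - task 1 (Document): project_id=3 -> matches Helix
  - task 2 (Train): project_id=2 -> matches Aurora
  - task 3 (Setup): project_id=1 -> matches Alpha
  - task 4 (Test): project_id=4 -> matches Orion
  - task 5 (Migrate): project_id=NULL, no match -> kept with NULL
  - task 6 (Optimize): project_id=5 -> matches Nova
All 6 rows appear; 1 has NULL project.

SQL:
SELECT a.name, b.name AS project
FROM tasks a
LEFT JOIN projects b ON a.project_id = b.id

Result:
name     | project
---------+--------
Document | Helix  
Train    | Aurora 
Setup    | Alpha  
Test     | Orion  
Migrate  | NULL   
Optimize | Nova   


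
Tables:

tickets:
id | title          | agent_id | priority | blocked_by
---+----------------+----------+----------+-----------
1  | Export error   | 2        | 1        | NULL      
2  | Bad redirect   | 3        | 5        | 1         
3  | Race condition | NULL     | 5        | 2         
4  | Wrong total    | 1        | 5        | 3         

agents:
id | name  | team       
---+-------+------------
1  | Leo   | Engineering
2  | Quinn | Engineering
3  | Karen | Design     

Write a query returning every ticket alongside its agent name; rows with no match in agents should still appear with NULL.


LEFT JOIN keeps every row from tickets (the left table); where agent_id has no match in agents, the agent columns become NULL. Walk through each ticket:
  - ticket 1 (Export error): agent_id=2 -> matches Quinn
  - ticket 2 (Bad redirect): agent_id=3 -> matches Karen
  - ticket 3 (Race condition): agent_id=NULL, no match -> kept with NULL
  - ticket 4 (Wrong total): agent_id=1 -> matches Leo
All 4 rows appear; 1 has NULL agent.

SQL:
SELECT a.title, b.name AS agent
FROM tickets a
LEFT JOIN agents b ON a.agent_id = b.id

Result:
title          | agent
---------------+------
Export error   | Quinn
Bad redirect   | Karen
Race condition | NULL 
Wrong total    | Leo  


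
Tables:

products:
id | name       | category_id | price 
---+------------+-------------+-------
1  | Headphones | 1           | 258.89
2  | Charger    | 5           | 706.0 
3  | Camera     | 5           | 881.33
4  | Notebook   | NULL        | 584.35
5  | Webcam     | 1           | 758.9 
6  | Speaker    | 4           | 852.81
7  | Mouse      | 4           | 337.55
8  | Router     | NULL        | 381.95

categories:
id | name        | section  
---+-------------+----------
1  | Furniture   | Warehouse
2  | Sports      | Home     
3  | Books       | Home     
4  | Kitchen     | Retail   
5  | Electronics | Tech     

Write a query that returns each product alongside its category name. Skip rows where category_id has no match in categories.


INNER JOIN keeps only products rows whose category_id matches an id in categories. Walk through each product:
  - product 1 (Headphones): category_id=1 -> matches Furniture
  - product 2 (Charger): category_id=5 -> matches Electronics
  - product 3 (Camera): category_id=5 -> matches Electronics
  - product 4 (Notebook): category_id=NULL, no match -> dropped
  - product 5 (Webcam): category_id=1 -> matches Furniture
  - product 6 (Speaker): category_id=4 -> matches Kitchen
  - product 7 (Mouse): category_id=4 -> matches Kitchen
  - product 8 (Router): category_id=NULL, no match -> dropped
So 2 of 8 rows are dropped.

SQL:
SELECT a.name, b.name AS category
FROM products a
INNER JOIN categories b ON a.category_id = b.id

Result:
name       | category   
-----------+------------
Headphones | Furniture  
Charger    | Electronics
Camera     | Electronics
Webcam     | Furniture  
Speaker    | Kitchen    
Mouse      | Kitchen    


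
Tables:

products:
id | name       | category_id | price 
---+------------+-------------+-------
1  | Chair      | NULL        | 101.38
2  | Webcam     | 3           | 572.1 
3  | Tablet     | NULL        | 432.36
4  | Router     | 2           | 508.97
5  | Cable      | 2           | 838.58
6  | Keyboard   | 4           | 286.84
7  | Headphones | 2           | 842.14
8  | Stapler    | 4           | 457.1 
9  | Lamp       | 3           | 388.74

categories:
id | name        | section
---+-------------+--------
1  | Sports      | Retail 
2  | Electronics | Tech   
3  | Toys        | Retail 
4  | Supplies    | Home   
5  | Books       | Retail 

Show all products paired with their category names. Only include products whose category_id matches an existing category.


INNER JOIN keeps only products rows whose category_id matches an id in categories. Walk through each product:
  - product 1 (Chair): category_id=NULL, no match -> dropped
  - product 2 (Webcam): category_id=3 -> matches Toys
  - product 3 (Tablet): category_id=NULL, no match -> dropped
  - product 4 (Router): category_id=2 -> matches Electronics
  - product 5 (Cable): category_id=2 -> matches Electronics
  - product 6 (Keyboard): category_id=4 -> matches Supplies
  - product 7 (Headphones): category_id=2 -> matches Electronics
  - product 8 (Stapler): category_id=4 -> matches Supplies
  - product 9 (Lamp): category_id=3 -> matches Toys
So 2 of 9 rows are dropped.

SQL:
SELECT a.name, b.name AS category
FROM products a
INNER JOIN categories b ON a.category_id = b.id

Result:
name       | category   
-----------+------------
Webcam     | Toys       
Router     | Electronics
Cable      | Electronics
Keyboard   | Supplies   
Headphones | Electronics
Stapler    | Supplies   
Lamp       | Toys       


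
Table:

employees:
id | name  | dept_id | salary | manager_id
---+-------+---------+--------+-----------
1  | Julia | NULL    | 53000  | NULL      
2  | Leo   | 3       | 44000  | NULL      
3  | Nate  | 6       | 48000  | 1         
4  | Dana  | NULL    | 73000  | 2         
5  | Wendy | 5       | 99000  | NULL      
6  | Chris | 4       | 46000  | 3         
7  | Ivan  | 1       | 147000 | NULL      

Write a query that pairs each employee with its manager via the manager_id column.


This is a self-join: employees is joined to a second copy of itself, matching each row's manager_id to another row's id. Use LEFT JOIN so rows with manager_id=NULL are kept.
  - employee 1 (Julia): manager_id=NULL -> NULL
  - employee 2 (Leo): manager_id=NULL -> NULL
  - employee 3 (Nate): manager_id=1 -> Julia
  - employee 4 (Dana): manager_id=2 -> Leo
  - employee 5 (Wendy): manager_id=NULL -> NULL
  - employee 6 (Chris): manager_id=3 -> Nate
  - employee 7 (Ivan): manager_id=NULL -> NULL

SQL:
SELECT a.name AS item, b.name AS manager
FROM employees a
LEFT JOIN employees b ON a.manager_id = b.id

Result:
item  | manager
------+--------
Julia | NULL   
Leo   | NULL   
Nate  | Julia  
Dana  | Leo    
Wendy | NULL   
Chris | Nate   
Ivan  | NULL   


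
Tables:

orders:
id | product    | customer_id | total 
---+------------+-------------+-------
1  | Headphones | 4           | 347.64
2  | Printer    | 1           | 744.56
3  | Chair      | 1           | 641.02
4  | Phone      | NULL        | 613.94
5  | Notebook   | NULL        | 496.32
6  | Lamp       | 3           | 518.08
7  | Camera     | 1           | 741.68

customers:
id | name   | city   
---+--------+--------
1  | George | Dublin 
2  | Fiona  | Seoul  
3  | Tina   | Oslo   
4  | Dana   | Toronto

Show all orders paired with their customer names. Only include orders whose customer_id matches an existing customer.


INNER JOIN keeps only orders rows whose customer_id matches an id in customers. Walk through each order:
  - order 1 (Headphones): customer_id=4 -> matches Dana
  - order 2 (Printer): customer_id=1 -> matches George
  - order 3 (Chair): customer_id=1 -> matches George
  - order 4 (Phone): customer_id=NULL, no match -> dropped
  - order 5 (Notebook): customer_id=NULL, no match -> dropped
  - order 6 (Lamp): customer_id=3 -> matches Tina
  - order 7 (Camera): customer_id=1 -> matches George
So 2 of 7 rows are dropped.

SQL:
SELECT a.product, b.name AS customer
FROM orders a
INNER JOIN customers b ON a.customer_id = b.id

Result:
product    | customer
-----------+---------
Headphones | Dana    
Printer    | George  
Chair      | George  
Lamp       | Tina    
Camera     | George  


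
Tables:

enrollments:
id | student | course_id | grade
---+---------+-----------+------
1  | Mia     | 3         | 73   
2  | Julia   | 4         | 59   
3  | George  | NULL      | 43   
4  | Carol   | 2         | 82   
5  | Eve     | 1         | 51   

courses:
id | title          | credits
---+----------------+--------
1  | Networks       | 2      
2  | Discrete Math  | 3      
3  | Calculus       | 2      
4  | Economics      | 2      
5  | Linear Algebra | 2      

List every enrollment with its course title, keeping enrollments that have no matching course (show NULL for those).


LEFT JOIN keeps every row from enrollments (the left table); where course_id has no match in courses, the course columns become NULL. Walk through each enrollment:
  - enrollment 1 (Mia): course_id=3 -> matches Calculus
  - enrollment 2 (Julia): course_id=4 -> matches Economics
  - enrollment 3 (George): course_id=NULL, no match -> kept with NULL
  - enrollment 4 (Carol): course_id=2 -> matches Discrete Math
  - enrollment 5 (Eve): course_id=1 -> matches Networks
All 5 rows appear; 1 has NULL course.

SQL:
SELECT a.student, b.title AS course
FROM enrollments a
LEFT JOIN courses b ON a.course_id = b.id

Result:
student | course       
--------+--------------
Mia     | Calculus     
Julia   | Economics    
George  | NULL         
Carol   | Discrete Math
Eve     | Networks     


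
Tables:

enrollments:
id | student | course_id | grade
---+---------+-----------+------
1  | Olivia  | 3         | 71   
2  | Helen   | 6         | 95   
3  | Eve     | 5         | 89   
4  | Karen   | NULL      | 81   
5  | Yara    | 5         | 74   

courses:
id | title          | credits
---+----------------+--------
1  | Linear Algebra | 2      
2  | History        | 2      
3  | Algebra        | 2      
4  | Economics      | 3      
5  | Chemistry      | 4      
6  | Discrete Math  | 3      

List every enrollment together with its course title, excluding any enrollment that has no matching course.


INNER JOIN keeps only enrollments rows whose course_id matches an id in courses. Walk through each enrollment:
  - enrollment 1 (Olivia): course_id=3 -> matches Algebra
  - enrollment 2 (Helen): course_id=6 -> matches Discrete Math
  - enrollment 3 (Eve): course_id=5 -> matches Chemistry
  - enrollment 4 (Karen): course_id=NULL, no match -> dropped
  - enrollment 5 (Yara): course_id=5 -> matches Chemistry
So 1 of 5 rows is dropped.

SQL:
SELECT a.student, b.title AS course
FROM enrollments a
INNER JOIN courses b ON a.course_id = b.id

Result:
student | course       
--------+--------------
Olivia  | Algebra      
Helen   | Discrete Math
Eve     | Chemistry    
Yara    | Chemistry    


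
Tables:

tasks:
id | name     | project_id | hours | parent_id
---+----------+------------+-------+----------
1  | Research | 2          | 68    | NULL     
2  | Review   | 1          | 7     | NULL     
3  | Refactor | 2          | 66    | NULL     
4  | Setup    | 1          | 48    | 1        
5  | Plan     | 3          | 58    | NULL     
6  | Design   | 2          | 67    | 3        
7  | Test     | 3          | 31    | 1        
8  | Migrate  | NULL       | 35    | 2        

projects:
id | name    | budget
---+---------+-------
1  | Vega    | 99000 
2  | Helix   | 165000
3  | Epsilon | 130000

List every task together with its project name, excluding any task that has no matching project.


INNER JOIN keeps only tasks rows whose project_id matches an id in projects. Walk through each task:
  - task 1 (Research): project_id=2 -> matches Helix
  - task 2 (Review): project_id=1 -> matches Vega
  - task 3 (Refactor): project_id=2 -> matches Helix
  - task 4 (Setup): project_id=1 -> matches Vega
  - task 5 (Plan): project_id=3 -> matches Epsilon
  - task 6 (Design): project_id=2 -> matches Helix
  - task 7 (Test): project_id=3 -> matches Epsilon
  - task 8 (Migrate): project_id=NULL, no match -> dropped
So 1 of 8 rows is dropped.

SQL:
SELECT a.name, b.name AS project
FROM tasks a
INNER JOIN projects b ON a.project_id = b.id

Result:
name     | project
---------+--------
Research | Helix  
Review   | Vega   
Refactor | Helix  
Setup    | Vega   
Plan     | Epsilon
Design   | Helix  
Test     | Epsilon


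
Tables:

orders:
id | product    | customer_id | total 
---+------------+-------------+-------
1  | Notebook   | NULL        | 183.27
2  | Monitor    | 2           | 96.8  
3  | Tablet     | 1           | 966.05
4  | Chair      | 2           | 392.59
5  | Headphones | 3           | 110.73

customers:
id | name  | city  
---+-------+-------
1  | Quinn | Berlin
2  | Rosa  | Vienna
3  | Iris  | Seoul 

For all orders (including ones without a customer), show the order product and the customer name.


LEFT JOIN keeps every row from orders (the left table); where customer_id has no match in customers, the customer columns become NULL. Walk through each order:
  - order 1 (Notebook): customer_id=NULL, no match -> kept with NULL
  - order 2 (Monitor): customer_id=2 -> matches Rosa
  - order 3 (Tablet): customer_id=1 -> matches Quinn
  - order 4 (Chair): customer_id=2 -> matches Rosa
  - order 5 (Headphones): customer_id=3 -> matches Iris
All 5 rows appear; 1 has NULL customer.

SQL:
SELECT a.product, b.name AS customer
FROM orders a
LEFT JOIN customers b ON a.customer_id = b.id

Result:
product    | customer
-----------+---------
Notebook   | NULL    
Monitor    | Rosa    
Tablet     | Quinn   
Chair      | Rosa    
Headphones | Iris    


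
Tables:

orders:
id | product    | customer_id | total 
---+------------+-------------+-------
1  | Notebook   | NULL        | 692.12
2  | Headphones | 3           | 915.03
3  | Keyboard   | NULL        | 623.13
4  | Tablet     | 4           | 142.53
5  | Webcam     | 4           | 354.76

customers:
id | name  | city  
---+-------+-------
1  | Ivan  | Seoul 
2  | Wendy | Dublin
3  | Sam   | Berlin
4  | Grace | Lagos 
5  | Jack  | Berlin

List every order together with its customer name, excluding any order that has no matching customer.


INNER JOIN keeps only orders rows whose customer_id matches an id in customers. Walk through each order:
  - order 1 (Notebook): customer_id=NULL, no match -> dropped
  - order 2 (Headphones): customer_id=3 -> matches Sam
  - order 3 (Keyboard): customer_id=NULL, no match -> dropped
  - order 4 (Tablet): customer_id=4 -> matches Grace
  - order 5 (Webcam): customer_id=4 -> matches Grace
So 2 of 5 rows are dropped.

SQL:
SELECT a.product, b.name AS customer
FROM orders a
INNER JOIN customers b ON a.customer_id = b.id

Result:
product    | customer
-----------+---------
Headphones | Sam     
Tablet     | Grace   
Webcam     | Grace   


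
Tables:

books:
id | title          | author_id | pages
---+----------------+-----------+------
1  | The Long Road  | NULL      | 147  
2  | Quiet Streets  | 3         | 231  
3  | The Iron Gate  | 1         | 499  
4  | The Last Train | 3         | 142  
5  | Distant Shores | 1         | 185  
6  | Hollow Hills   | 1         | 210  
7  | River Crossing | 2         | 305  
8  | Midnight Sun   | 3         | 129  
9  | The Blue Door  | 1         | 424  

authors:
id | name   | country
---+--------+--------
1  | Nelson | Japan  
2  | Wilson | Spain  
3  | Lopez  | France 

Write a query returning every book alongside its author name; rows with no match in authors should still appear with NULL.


LEFT JOIN keeps every row from books (the left table); where author_id has no match in authors, the author columns become NULL. Walk through each book:
  - book 1 (The Long Road): author_id=NULL, no match -> kept with NULL
  - book 2 (Quiet Streets): author_id=3 -> matches Lopez
  - book 3 (The Iron Gate): author_id=1 -> matches Nelson
  - book 4 (The Last Train): author_id=3 -> matches Lopez
  - book 5 (Distant Shores): author_id=1 -> matches Nelson
  - book 6 (Hollow Hills): author_id=1 -> matches Nelson
  - book 7 (River Crossing): author_id=2 -> matches Wilson
  - book 8 (Midnight Sun): author_id=3 -> matches Lopez
  - book 9 (The Blue Door): author_id=1 -> matches Nelson
All 9 rows appear; 1 has NULL author.

SQL:
SELECT a.title, b.name AS author
FROM books a
LEFT JOIN authors b ON a.author_id = b.id

Result:
title          | author
---------------+-------
The Long Road  | NULL  
Quiet Streets  | Lopez 
The Iron Gate  | Nelson
The Last Train | Lopez 
Distant Shores | Nelson
Hollow Hills   | Nelson
River Crossing | Wilson
Midnight Sun   | Lopez 
The Blue Door  | Nelson


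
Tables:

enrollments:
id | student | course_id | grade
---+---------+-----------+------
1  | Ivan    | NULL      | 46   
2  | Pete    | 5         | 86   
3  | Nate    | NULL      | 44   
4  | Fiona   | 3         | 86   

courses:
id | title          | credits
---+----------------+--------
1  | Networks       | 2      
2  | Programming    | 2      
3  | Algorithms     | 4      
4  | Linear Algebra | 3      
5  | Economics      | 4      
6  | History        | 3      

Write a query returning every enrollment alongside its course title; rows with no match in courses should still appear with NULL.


LEFT JOIN keeps every row from enrollments (the left table); where course_id has no match in courses, the course columns become NULL. Walk through each enrollment:
  - enrollment 1 (Ivan): course_id=NULL, no match -> kept with NULL
  - enrollment 2 (Pete): course_id=5 -> matches Economics
  - enrollment 3 (Nate): course_id=NULL, no match -> kept with NULL
  - enrollment 4 (Fiona): course_id=3 -> matches Algorithms
All 4 rows appear; 2 have NULL course.

SQL:
SELECT a.student, b.title AS course
FROM enrollments a
LEFT JOIN courses b ON a.course_id = b.id

Result:
student | course    
--------+-----------
Ivan    | NULL      
Pete    | Economics 
Nate    | NULL      
Fiona   | Algorithms


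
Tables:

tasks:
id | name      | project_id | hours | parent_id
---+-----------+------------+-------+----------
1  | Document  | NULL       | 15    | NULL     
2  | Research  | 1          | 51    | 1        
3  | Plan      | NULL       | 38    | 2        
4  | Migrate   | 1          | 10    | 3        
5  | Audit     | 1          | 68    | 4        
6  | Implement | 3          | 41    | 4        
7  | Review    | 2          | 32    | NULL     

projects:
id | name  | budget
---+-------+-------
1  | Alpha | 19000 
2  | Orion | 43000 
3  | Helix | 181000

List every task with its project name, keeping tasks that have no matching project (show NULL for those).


LEFT JOIN keeps every row from tasks (the left table); where project_id has no match in projects, the project columns become NULL. Walk through each task:
  - task 1 (Document): project_id=NULL, no match -> kept with NULL
  - task 2 (Research): project_id=1 -> matches Alpha
  - task 3 (Plan): project_id=NULL, no match -> kept with NULL
  - task 4 (Migrate): project_id=1 -> matches Alpha
  - task 5 (Audit): project_id=1 -> matches Alpha
  - task 6 (Implement): project_id=3 -> matches Helix
  - task 7 (Review): project_id=2 -> matches Orion
All 7 rows appear; 2 have NULL project.

SQL:
SELECT a.name, b.name AS project
FROM tasks a
LEFT JOIN projects b ON a.project_id = b.id

Result:
name      | project
----------+--------
Document  | NULL   
Research  | Alpha  
Plan      | NULL   
Migrate   | Alpha  
Audit     | Alpha  
Implement | Helix  
Review    | Orion  


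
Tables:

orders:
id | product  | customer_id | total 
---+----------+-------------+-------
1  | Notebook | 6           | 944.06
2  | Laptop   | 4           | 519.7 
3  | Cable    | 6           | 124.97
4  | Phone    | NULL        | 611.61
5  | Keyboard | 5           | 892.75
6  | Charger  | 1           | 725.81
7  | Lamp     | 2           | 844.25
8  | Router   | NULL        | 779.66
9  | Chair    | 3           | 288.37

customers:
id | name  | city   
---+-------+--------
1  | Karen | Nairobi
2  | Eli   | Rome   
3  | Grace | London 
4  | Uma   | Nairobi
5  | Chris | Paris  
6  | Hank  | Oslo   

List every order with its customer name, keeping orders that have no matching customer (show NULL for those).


LEFT JOIN keeps every row from orders (the left table); where customer_id has no match in customers, the customer columns become NULL. Walk through each order:
  - order 1 (Notebook): customer_id=6 -> matches Hank
  - order 2 (Laptop): customer_id=4 -> matches Uma
  - order 3 (Cable): customer_id=6 -> matches Hank
  - order 4 (Phone): customer_id=NULL, no match -> kept with NULL
  - order 5 (Keyboard): customer_id=5 -> matches Chris
  - order 6 (Charger): customer_id=1 -> matches Karen
  - order 7 (Lamp): customer_id=2 -> matches Eli
  - order 8 (Router): customer_id=NULL, no match -> kept with NULL
  - order 9 (Chair): customer_id=3 -> matches Grace
All 9 rows appear; 2 have NULL customer.

SQL:
SELECT a.product, b.name AS customer
FROM orders a
LEFT JOIN customers b ON a.customer_id = b.id

Result:
product  | customer
---------+---------
Notebook | Hank    
Laptop   | Uma     
Cable    | Hank    
Phone    | NULL    
Keyboard | Chris   
Charger  | Karen   
Lamp     | Eli     
Router   | NULL    
Chair    | Grace   


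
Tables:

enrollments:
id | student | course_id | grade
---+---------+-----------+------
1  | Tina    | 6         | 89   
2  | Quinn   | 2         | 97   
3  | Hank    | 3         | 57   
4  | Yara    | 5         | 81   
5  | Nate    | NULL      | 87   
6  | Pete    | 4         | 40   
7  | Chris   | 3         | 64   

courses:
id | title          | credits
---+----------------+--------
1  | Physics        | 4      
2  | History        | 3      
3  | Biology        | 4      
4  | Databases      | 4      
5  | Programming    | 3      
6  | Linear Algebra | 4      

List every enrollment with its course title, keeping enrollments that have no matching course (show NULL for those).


LEFT JOIN keeps every row from enrollments (the left table); where course_id has no match in courses, the course columns become NULL. Walk through each enrollment:
  - enrollment 1 (Tina): course_id=6 -> matches Linear Algebra
  - enrollment 2 (Quinn): course_id=2 -> matches History
  - enrollment 3 (Hank): course_id=3 -> matches Biology
  - enrollment 4 (Yara): course_id=5 -> matches Programming
  - enrollment 5 (Nate): course_id=NULL, no match -> kept with NULL
  - enrollment 6 (Pete): course_id=4 -> matches Databases
  - enrollment 7 (Chris): course_id=3 -> matches Biology
All 7 rows appear; 1 has NULL course.

SQL:
SELECT a.student, b.title AS course
FROM enrollments a
LEFT JOIN courses b ON a.course_id = b.id

Result:
student | course        
--------+---------------
Tina    | Linear Algebra
Quinn   | History       
Hank    | Biology       
Yara    | Programming   
Nate    | NULL          
Pete    | Databases     
Chris   | Biology       


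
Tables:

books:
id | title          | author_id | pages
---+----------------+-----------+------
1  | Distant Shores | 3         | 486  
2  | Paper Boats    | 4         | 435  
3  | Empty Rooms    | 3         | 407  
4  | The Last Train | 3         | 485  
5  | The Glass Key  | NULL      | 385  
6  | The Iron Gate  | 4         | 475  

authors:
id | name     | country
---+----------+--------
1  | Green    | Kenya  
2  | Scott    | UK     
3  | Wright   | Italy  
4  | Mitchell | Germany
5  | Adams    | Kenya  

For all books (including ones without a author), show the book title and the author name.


LEFT JOIN keeps every row from books (the left table); where author_id has no match in authors, the author columns become NULL. Walk through each book:
  - book 1 (Distant Shores): author_id=3 -> matches Wright
  - book 2 (Paper Boats): author_id=4 -> matches Mitchell
  - book 3 (Empty Rooms): author_id=3 -> matches Wright
  - book 4 (The Last Train): author_id=3 -> matches Wright
  - book 5 (The Glass Key): author_id=NULL, no match -> kept with NULL
  - book 6 (The Iron Gate): author_id=4 -> matches Mitchell
All 6 rows appear; 1 has NULL author.

SQL:
SELECT a.title, b.name AS author
FROM books a
LEFT JOIN authors b ON a.author_id = b.id

Result:
title          | author  
---------------+---------
Distant Shores | Wright  
Paper Boats    | Mitchell
Empty Rooms    | Wright  
The Last Train | Wright  
The Glass Key  | NULL    
The Iron Gate  | Mitchell


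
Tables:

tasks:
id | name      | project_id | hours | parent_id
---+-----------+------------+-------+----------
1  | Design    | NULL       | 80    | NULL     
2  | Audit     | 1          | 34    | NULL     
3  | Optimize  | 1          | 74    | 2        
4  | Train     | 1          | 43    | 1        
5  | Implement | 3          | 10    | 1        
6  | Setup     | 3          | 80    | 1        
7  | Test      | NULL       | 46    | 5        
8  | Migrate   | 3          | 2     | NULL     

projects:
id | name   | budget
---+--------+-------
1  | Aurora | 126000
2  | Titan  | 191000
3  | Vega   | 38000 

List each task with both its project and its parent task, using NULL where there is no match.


Two LEFT JOINs from the same base table tasks: one to projects via project_id, one to tasks itself via parent_id. Both are LEFT so every task is preserved.
Match against projects:
  - task 1 (Design): project_id=NULL, no match -> kept with NULL
  - task 2 (Audit): project_id=1 -> matches Aurora
  - task 3 (Optimize): project_id=1 -> matches Aurora
  - task 4 (Train): project_id=1 -> matches Aurora
  - task 5 (Implement): project_id=3 -> matches Vega
  - task 6 (Setup): project_id=3 -> matches Vega
  - task 7 (Test): project_id=NULL, no match -> kept with NULL
  - task 8 (Migrate): project_id=3 -> matches Vega
Match against tasks (self):
  - task 1 (Design): parent_id=NULL -> NULL
  - task 2 (Audit): parent_id=NULL -> NULL
  - task 3 (Optimize): parent_id=2 -> Audit
  - task 4 (Train): parent_id=1 -> Design
  - task 5 (Implement): parent_id=1 -> Design
  - task 6 (Setup): parent_id=1 -> Design
  - task 7 (Test): parent_id=5 -> Implement
  - task 8 (Migrate): parent_id=NULL -> NULL

SQL:
SELECT a.name, b.name AS project, c.name AS parent
FROM tasks a
LEFT JOIN projects b ON a.project_id = b.id
LEFT JOIN tasks c ON a.parent_id = c.id

Result:
name      | project | parent   
----------+---------+----------
Design    | NULL    | NULL     
Audit     | Aurora  | NULL     
Optimize  | Aurora  | Audit    
Train     | Aurora  | Design   
Implement | Vega    | Design   
Setup     | Vega    | Design   
Test      | NULL    | Implement
Migrate   | Vega    | NULL     


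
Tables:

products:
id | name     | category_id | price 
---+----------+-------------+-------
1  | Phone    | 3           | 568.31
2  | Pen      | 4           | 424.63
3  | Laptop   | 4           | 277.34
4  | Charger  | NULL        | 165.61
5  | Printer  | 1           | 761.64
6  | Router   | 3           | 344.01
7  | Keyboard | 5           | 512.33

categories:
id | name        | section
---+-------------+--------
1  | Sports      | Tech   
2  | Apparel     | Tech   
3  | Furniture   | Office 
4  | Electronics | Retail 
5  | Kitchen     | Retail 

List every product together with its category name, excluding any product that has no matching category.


INNER JOIN keeps only products rows whose category_id matches an id in categories. Walk through each product:
  - product 1 (Phone): category_id=3 -> matches Furniture
  - product 2 (Pen): category_id=4 -> matches Electronics
  - product 3 (Laptop): category_id=4 -> matches Electronics
  - product 4 (Charger): category_id=NULL, no match -> dropped
  - product 5 (Printer): category_id=1 -> matches Sports
  - product 6 (Router): category_id=3 -> matches Furniture
  - product 7 (Keyboard): category_id=5 -> matches Kitchen
So 1 of 7 rows is dropped.

SQL:
SELECT a.name, b.name AS category
FROM products a
INNER JOIN categories b ON a.category_id = b.id

Result:
name     | category   
---------+------------
Phone    | Furniture  
Pen      | Electronics
Laptop   | Electronics
Printer  | Sports     
Router   | Furniture  
Keyboard | Kitchen    
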